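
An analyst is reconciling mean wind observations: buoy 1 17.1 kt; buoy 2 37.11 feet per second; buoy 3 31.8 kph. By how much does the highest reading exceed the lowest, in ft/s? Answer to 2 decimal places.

buoy 1: 17.1 kt = 28.8615 ft/s.
buoy 3: 31.8 km/h = 28.9808 ft/s.
Spread: 37.1100 − 28.8615 = 8.25 ft/s.

8.25 ft/s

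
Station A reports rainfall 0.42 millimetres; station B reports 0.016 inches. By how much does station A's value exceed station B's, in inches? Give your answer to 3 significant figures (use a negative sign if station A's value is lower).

0.000535 in

station A: 0.42 mm = 0.01653543 in.
Difference: 0.01653543 − 0.01600000 = 0.000535 in.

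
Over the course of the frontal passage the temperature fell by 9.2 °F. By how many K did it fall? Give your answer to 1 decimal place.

5.1 K

A change of 1 °C equals a change of 1.8 °F: ΔK = 9.2 × 0.5556 = 5.1 K.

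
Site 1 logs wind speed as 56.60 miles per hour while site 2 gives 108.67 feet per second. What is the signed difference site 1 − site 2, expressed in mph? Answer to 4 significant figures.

site 2: 108.67 ft/s = 74.0932 mph.
Difference: 56.6000 − 74.0932 = -17.49 mph.

-17.49 mph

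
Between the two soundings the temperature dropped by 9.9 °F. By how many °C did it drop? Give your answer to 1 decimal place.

For a temperature change the 32° offset cancels: Δ°C = 9.9 × 0.5556 = 5.5 °C.

5.5 °C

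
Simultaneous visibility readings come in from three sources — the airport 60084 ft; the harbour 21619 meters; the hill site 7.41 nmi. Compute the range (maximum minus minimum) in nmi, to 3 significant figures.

the airport: 60084 ft = 9.8886 nmi.
the harbour: 21619 m = 11.6733 nmi.
Spread: 11.6733 − 7.4100 = 4.26 nmi.

4.26 nmi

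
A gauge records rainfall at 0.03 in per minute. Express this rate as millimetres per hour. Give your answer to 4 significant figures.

45.72 mm/hour

0.03 in/minute × 25.4 mm/in × 60 minute/hour = 45.72 mm/hour.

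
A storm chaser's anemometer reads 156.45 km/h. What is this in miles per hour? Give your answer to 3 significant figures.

97.2 mph

1 km/h = 0.621371 mph, so 156.45 × 0.621371 = 97.2 mph.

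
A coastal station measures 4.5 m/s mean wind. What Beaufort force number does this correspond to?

Beaufort force 3

4.5 m/s lies in the Beaufort 3 band (gentle breeze, 3.4–5.4 m/s).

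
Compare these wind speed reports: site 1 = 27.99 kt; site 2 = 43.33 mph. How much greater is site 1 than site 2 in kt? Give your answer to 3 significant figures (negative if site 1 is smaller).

site 2: 43.33 mph = 37.6527 kt.
Difference: 27.9900 − 37.6527 = -9.66 kt.

-9.66 kt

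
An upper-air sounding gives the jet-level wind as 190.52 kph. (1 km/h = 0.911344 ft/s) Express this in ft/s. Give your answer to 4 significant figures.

173.6 ft/s

1 km/h = 0.911344 ft/s, so 190.52 × 0.911344 = 173.6 ft/s.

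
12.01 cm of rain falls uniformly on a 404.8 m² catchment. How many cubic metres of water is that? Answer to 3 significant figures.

48.6 cubic metres

Depth: 12.01 cm × 10 = 120.1 mm.
1 mm over 1 m² is 1 L, so volume = 120.1 × 404.8 = 48616.48 L = 48.6 m³.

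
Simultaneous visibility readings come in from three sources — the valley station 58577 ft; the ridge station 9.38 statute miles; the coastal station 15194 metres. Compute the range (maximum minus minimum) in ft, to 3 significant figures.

the ridge station: 9.38 SM = 49526.40 ft.
the coastal station: 15194 m = 49849.08 ft.
Spread: 58577.00 − 49526.40 = 9050 ft.

9050 ft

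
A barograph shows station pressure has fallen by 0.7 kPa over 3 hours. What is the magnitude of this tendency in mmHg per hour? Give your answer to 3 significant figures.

1.75 mmHg per hour

0.7 kPa / 3 h × 7.50062 mmHg/kPa = 1.75 mmHg/h.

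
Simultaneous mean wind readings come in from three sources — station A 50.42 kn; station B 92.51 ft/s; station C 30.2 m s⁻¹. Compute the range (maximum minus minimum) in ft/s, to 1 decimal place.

14.0 ft/s

station A: 50.42 kt = 85.099 ft/s.
station C: 30.2 m/s = 99.081 ft/s.
Spread: 99.081 − 85.099 = 14.0 ft/s.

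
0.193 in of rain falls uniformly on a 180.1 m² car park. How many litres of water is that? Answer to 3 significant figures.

Depth: 0.193 in × 25.4 = 4.9022 mm.
1 mm over 1 m² is 1 L, so volume = 4.9022 × 180.1 = 882.88622 L ≈ 883 L.

883 litres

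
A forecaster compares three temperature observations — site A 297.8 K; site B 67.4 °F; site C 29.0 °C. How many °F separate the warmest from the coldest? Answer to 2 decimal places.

site A: 297.8 K = 24.650 °C.
site B: 67.4 °F = 19.667 °C.
Spread: 29.000 − 19.667 = 9.333 °C = 16.80 °F.

16.80 °F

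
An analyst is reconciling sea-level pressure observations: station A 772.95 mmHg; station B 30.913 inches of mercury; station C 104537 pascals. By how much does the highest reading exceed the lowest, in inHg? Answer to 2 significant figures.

station A: 772.95 mmHg = 30.4311 inHg.
station C: 104537 Pa = 30.8698 inHg.
Spread: 30.9130 − 30.4311 = 0.48 inHg.

0.48 inHg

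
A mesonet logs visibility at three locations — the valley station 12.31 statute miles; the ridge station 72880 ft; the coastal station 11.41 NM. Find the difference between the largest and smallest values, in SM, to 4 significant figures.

1.493 SM

the ridge station: 72880 ft = 13.80303 SM.
the coastal station: 11.41 nmi = 13.13039 SM.
Spread: 13.80303 − 12.31000 = 1.493 SM.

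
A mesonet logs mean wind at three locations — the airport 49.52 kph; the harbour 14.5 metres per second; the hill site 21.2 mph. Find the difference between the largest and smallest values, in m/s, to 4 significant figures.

5.023 m/s

the airport: 49.52 km/h = 13.75556 m/s.
the hill site: 21.2 mph = 9.47725 m/s.
Spread: 14.50000 − 9.47725 = 5.023 m/s.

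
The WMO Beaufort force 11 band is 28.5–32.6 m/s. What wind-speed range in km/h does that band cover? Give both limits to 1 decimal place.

28.5–32.6 m/s × 3.6 = 102.6–117.4 km/h.

102.6 to 117.4 km/h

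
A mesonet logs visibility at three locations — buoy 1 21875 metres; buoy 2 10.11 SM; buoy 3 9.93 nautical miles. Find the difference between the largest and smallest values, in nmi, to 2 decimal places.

3.03 nmi

buoy 1: 21875 m = 11.8116 nmi.
buoy 2: 10.11 SM = 8.7853 nmi.
Spread: 11.8116 − 8.7853 = 3.03 nmi.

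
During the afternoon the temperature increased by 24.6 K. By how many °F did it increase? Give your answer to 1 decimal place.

A change of 1 °C equals a change of 1.8 °F: Δ°F = 24.6 × 1.8 = 44.3 °F.

44.3 °F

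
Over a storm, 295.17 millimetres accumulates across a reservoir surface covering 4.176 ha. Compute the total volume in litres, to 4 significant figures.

12330000 litres

Area: 4.176 ha = 41760 m².
1 mm over 1 m² is 1 L, so volume = 295.17 × 41760 = 12326299 L ≈ 12330000 L.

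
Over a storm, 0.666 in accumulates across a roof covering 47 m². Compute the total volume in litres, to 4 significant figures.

795.1 litres

Depth: 0.666 in × 25.4 = 16.9164 mm.
1 mm over 1 m² is 1 L, so volume = 16.9164 × 47 = 795.0708 L ≈ 795.1 L.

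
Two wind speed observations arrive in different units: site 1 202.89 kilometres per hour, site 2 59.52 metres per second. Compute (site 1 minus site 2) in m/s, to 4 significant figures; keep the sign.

-3.162 m/s

site 1: 202.89 km/h = 56.35833 m/s.
Difference: 56.35833 − 59.52000 = -3.162 m/s.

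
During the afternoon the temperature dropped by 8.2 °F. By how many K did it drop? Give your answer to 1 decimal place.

A change of 1 °C equals a change of 1.8 °F: ΔK = 8.2 × 0.5556 = 4.6 K.

4.6 K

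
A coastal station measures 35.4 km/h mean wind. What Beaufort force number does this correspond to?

Beaufort force 5

35.4 km/h = 9.8 m/s, which is Beaufort 5 (fresh breeze, 8.0–10.7 m/s).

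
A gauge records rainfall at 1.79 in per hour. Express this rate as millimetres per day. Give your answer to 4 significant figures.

1091 mm/day

1.79 in/hour × 25.4 mm/in × 24 hour/day = 1091 mm/day.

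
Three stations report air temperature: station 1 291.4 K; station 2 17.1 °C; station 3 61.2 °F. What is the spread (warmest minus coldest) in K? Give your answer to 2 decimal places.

station 1: 291.4 K = 18.250 °C.
station 3: 61.2 °F = 16.222 °C.
Spread: 18.250 − 16.222 = 2.028 °C.

2.03 K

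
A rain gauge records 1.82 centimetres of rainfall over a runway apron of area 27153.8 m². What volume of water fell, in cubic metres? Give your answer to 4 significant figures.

Depth: 1.82 cm × 10 = 18.2 mm.
1 mm over 1 m² is 1 L, so volume = 18.2 × 27153.8 = 494199.16 L = 494.2 m³.

494.2 cubic metres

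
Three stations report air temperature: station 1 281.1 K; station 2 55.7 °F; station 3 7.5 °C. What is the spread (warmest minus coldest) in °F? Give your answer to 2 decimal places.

station 1: 281.1 K = 7.950 °C.
station 2: 55.7 °F = 13.167 °C.
Spread: 13.167 − 7.500 = 5.667 °C = 10.20 °F.

10.20 °F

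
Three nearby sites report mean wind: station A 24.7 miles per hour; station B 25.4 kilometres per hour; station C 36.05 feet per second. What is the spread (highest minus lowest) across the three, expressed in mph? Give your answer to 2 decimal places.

station B: 25.4 km/h = 15.7828 mph.
station C: 36.05 ft/s = 24.5795 mph.
Spread: 24.7000 − 15.7828 = 8.92 mph.

8.92 mph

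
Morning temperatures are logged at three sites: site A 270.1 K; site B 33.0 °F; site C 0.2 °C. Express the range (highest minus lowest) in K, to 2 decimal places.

site A: 270.1 K = -3.050 °C.
site B: 33.0 °F = 0.556 °C.
Spread: 0.556 − (-3.050) = 3.606 °C.

3.61 K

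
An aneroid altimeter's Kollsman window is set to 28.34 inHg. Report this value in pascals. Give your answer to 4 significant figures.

95970 Pa

1 inHg = 3386.39 Pa, so 28.34 × 3386.39 = 95970 Pa.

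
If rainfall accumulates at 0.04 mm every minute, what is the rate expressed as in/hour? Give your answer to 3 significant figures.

0.04 mm/minute × 0.0393701 in/mm × 60 minute/hour = 0.0945 in/hour.

0.0945 in/hour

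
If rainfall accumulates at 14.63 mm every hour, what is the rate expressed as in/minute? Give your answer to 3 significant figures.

0.00960 in/minute

14.63 mm/hour × 0.0393701 in/mm × 0.0166667 hour/minute = 0.00960 in/minute.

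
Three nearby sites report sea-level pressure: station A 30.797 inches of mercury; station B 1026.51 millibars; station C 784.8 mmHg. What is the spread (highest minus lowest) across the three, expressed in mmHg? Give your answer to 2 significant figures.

station A: 30.797 inHg = 782.24 mmHg.
station B: 1026.51 mb = 769.95 mmHg.
Spread: 784.80 − 769.95 = 15 mmHg.

15 mmHg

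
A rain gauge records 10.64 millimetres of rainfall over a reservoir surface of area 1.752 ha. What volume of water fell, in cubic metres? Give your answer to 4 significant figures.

Area: 1.752 ha = 17520 m².
1 mm over 1 m² is 1 L, so volume = 10.64 × 17520 = 186412.8 L = 186.4 m³.

186.4 cubic metres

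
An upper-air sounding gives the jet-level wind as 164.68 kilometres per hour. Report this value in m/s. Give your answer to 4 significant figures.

45.74 m/s

1 km/h = 0.277778 m/s, so 164.68 × 0.277778 = 45.74 m/s.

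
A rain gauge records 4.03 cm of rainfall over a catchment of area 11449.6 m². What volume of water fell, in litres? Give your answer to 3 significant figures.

461000 litres

Depth: 4.03 cm × 10 = 40.3 mm.
1 mm over 1 m² is 1 L, so volume = 40.3 × 11449.6 = 461418.88 L ≈ 461000 L.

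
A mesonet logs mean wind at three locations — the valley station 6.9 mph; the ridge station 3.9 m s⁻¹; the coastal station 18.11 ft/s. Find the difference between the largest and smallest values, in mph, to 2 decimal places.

the ridge station: 3.9 m/s = 8.7241 mph.
the coastal station: 18.11 ft/s = 12.3477 mph.
Spread: 12.3477 − 6.9000 = 5.45 mph.

5.45 mph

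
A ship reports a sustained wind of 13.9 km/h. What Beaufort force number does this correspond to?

13.9 km/h = 3.9 m/s, which is Beaufort 3 (gentle breeze, 3.4–5.4 m/s).

Beaufort force 3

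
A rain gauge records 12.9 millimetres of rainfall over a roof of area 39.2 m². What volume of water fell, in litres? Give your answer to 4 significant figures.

505.7 litres

1 mm over 1 m² is 1 L, so volume = 12.9 × 39.2 = 505.68 L ≈ 505.7 L.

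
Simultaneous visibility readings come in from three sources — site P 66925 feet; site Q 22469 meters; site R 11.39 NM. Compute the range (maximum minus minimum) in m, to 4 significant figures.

2070 m

site P: 66925 ft = 20398.74 m.
site R: 11.39 nmi = 21094.28 m.
Spread: 22469.00 − 20398.74 = 2070 m.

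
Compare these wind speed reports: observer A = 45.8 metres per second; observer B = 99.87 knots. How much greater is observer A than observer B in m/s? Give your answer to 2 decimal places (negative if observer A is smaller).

-5.58 m/s

observer B: 99.87 kt = 51.3776 m/s.
Difference: 45.8000 − 51.3776 = -5.58 m/s.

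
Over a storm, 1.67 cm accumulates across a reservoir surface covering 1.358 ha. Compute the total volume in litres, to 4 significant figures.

Depth: 1.67 cm × 10 = 16.7 mm.
Area: 1.358 ha = 13580 m².
1 mm over 1 m² is 1 L, so volume = 16.7 × 13580 = 226786 L ≈ 226800 L.

226800 litres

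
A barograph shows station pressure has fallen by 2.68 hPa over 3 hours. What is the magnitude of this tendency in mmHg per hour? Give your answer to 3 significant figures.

0.670 mmHg per hour

2.68 hPa / 3 h × 0.750062 mmHg/hPa = 0.670 mmHg/h.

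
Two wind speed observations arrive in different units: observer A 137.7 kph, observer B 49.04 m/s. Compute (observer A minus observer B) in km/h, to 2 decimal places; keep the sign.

-38.84 km/h

observer B: 49.04 m/s = 176.5440 km/h.
Difference: 137.7000 − 176.5440 = -38.84 km/h.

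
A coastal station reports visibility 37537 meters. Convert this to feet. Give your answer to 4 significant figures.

123200 ft

1 m = 3.28084 ft, so 37537 × 3.28084 = 123200 ft.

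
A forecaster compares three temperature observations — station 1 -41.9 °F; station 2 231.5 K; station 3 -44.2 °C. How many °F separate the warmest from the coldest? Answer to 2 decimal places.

station 1: -41.9 °F = -41.056 °C.
station 2: 231.5 K = -41.650 °C.
Spread: (-41.056) − (-44.200) = 3.144 °C = 5.66 °F.

5.66 °F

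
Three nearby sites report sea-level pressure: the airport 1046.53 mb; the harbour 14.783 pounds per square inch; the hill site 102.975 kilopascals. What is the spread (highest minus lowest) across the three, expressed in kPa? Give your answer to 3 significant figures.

2.73 kPa

the airport: 1046.53 mb = 104.6530 kPa.
the harbour: 14.783 psi = 101.9252 kPa.
Spread: 104.6530 − 101.9252 = 2.73 kPa.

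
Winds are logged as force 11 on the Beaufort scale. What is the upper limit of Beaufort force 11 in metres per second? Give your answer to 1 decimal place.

32.6 m/s

Beaufort 11 (violent storm) spans 28.5–32.6 m/s.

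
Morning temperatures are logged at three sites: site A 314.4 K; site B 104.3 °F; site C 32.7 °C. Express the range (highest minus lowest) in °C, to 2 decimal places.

8.55 °C

site A: 314.4 K = 41.250 °C.
site B: 104.3 °F = 40.167 °C.
Spread: 41.250 − 32.700 = 8.550 °C.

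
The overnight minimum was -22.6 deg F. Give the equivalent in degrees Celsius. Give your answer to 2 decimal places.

°C = (°F − 32) × 5/9 = (-22.6 − 32) / 1.8 = -30.33 °C.

-30.33 °C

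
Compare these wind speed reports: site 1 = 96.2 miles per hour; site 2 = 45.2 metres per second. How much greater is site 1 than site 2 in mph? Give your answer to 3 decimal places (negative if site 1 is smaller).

site 2: 45.2 m/s = 101.10952 mph.
Difference: 96.20000 − 101.10952 = -4.910 mph.

-4.910 mph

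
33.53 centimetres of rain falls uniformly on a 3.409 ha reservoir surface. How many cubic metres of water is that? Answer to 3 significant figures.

11400 cubic metres

Depth: 33.53 cm × 10 = 335.3 mm.
Area: 3.409 ha = 34090 m².
1 mm over 1 m² is 1 L, so volume = 335.3 × 34090 = 11430377 L = 11400 m³.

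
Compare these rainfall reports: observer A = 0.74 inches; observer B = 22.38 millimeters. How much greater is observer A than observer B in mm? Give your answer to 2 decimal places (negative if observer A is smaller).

observer A: 0.74 in = 18.7960 mm.
Difference: 18.7960 − 22.3800 = -3.58 mm.

-3.58 mm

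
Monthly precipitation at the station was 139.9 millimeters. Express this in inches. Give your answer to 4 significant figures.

1 mm = 0.0393701 in, so 139.9 × 0.0393701 = 5.508 in.

5.508 in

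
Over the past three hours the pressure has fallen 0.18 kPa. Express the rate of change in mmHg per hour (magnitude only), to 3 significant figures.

0.450 mmHg per hour

0.18 kPa / 3 h × 7.50062 mmHg/kPa = 0.450 mmHg/h.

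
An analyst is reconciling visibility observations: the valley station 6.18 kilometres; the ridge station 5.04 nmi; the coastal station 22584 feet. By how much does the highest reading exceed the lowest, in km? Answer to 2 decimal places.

3.15 km

the ridge station: 5.04 nmi = 9.3341 km.
the coastal station: 22584 ft = 6.8836 km.
Spread: 9.3341 − 6.1800 = 3.15 km.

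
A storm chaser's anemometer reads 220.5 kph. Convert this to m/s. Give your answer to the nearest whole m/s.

1 km/h = 0.277778 m/s, so 220.5 × 0.277778 = 61 m/s.

61 m/s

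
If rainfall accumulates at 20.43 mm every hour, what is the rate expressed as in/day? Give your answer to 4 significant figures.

19.30 in/day

20.43 mm/hour × 0.0393701 in/mm × 24 hour/day = 19.30 in/day.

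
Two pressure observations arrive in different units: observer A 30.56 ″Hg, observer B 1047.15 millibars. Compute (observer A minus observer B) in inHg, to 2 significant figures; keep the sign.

-0.36 inHg

observer B: 1047.15 mb = 30.9223 inHg.
Difference: 30.5600 − 30.9223 = -0.36 inHg.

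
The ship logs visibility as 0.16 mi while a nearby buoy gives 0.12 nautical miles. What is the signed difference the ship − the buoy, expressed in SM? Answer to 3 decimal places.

0.022 SM

the buoy: 0.12 nmi = 0.13809 SM.
Difference: 0.16000 − 0.13809 = 0.022 SM.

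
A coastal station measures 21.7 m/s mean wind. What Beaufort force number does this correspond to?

21.7 m/s lies in the Beaufort 9 band (strong gale, 20.8–24.4 m/s).

Beaufort force 9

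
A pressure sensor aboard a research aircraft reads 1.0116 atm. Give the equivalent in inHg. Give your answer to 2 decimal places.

1 atm = 29.9213 inHg, so 1.0116 × 29.9213 = 30.27 inHg.

30.27 inHg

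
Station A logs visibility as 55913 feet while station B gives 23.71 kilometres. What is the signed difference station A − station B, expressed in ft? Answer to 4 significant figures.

station B: 23.71 km = 77788.71 ft.
Difference: 55913.00 − 77788.71 = -21880 ft.

-21880 ft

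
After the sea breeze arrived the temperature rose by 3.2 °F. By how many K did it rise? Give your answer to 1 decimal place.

Converting a difference, only the 9/5 scale factor applies: ΔK = 3.2 × 0.5556 = 1.8 K.

1.8 K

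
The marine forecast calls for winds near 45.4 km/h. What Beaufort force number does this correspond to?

45.4 km/h = 12.6 m/s, which is Beaufort 6 (strong breeze, 10.8–13.8 m/s).

Beaufort force 6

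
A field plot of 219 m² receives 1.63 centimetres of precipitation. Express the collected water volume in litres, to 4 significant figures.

Depth: 1.63 cm × 10 = 16.3 mm.
1 mm over 1 m² is 1 L, so volume = 16.3 × 219 = 3569.7 L ≈ 3570 L.

3570 litres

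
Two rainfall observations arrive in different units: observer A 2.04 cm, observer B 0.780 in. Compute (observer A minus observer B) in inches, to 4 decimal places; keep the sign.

0.0231 in

observer A: 2.04 cm = 0.8031496 in.
Difference: 0.8031496 − 0.7800000 = 0.0231 in.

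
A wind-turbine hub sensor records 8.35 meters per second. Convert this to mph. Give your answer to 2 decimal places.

18.68 mph

1 m/s = 2.23694 mph, so 8.35 × 2.23694 = 18.68 mph.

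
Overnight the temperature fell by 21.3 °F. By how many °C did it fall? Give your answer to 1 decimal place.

11.8 °C

Converting a difference, only the 9/5 scale factor applies: Δ°C = 21.3 × 0.5556 = 11.8 °C.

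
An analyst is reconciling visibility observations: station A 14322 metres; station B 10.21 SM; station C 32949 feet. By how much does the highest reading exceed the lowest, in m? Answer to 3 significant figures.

6390 m

station B: 10.21 SM = 16431.40 m.
station C: 32949 ft = 10042.86 m.
Spread: 16431.40 − 10042.86 = 6390 m.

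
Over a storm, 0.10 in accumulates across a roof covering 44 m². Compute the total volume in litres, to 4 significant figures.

Depth: 0.10 in × 25.4 = 2.54 mm.
1 mm over 1 m² is 1 L, so volume = 2.54 × 44 = 111.76 L ≈ 111.8 L.

111.8 litres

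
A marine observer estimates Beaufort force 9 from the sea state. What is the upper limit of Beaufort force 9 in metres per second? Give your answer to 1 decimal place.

24.4 m/s

Beaufort 9 (strong gale) spans 20.8–24.4 m/s.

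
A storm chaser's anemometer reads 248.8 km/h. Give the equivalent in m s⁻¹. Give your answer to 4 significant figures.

69.11 m/s

1 km/h = 0.277778 m/s, so 248.8 × 0.277778 = 69.11 m/s.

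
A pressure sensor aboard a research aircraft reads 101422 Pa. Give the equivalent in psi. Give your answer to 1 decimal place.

1 Pa = 0.000145038 psi, so 101422 × 0.000145038 = 14.7 psi.

14.7 psi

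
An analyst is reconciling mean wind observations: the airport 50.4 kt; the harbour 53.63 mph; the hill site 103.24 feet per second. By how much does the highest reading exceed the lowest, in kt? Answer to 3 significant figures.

the harbour: 53.63 mph = 46.603 kt.
the hill site: 103.24 ft/s = 61.168 kt.
Spread: 61.168 − 46.603 = 14.6 kt.

14.6 kt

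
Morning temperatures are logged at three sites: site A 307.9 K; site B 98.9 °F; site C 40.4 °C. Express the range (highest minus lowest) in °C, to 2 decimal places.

site A: 307.9 K = 34.750 °C.
site B: 98.9 °F = 37.167 °C.
Spread: 40.400 − 34.750 = 5.650 °C.

5.65 °C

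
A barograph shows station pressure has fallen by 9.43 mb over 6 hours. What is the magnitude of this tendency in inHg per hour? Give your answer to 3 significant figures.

0.0464 inHg per hour

9.43 mb / 6 h × 0.02953 inHg/mb = 0.0464 inHg/h.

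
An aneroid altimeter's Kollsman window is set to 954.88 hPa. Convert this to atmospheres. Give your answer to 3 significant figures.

1 hPa = 0.000986923 atm, so 954.88 × 0.000986923 = 0.942 atm.

0.942 atm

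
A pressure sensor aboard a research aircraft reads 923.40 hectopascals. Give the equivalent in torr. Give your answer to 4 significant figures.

1 hPa = 0.750062 mmHg, so 923.40 × 0.750062 = 692.6 mmHg.

692.6 mmHg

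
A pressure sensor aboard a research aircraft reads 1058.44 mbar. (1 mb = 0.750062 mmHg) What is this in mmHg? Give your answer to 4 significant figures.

1 mb = 0.750062 mmHg, so 1058.44 × 0.750062 = 793.9 mmHg.

793.9 mmHg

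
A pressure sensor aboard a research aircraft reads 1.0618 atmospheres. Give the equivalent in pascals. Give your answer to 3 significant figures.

108000 Pa

1 atm = 101325 Pa, so 1.0618 × 101325 = 108000 Pa.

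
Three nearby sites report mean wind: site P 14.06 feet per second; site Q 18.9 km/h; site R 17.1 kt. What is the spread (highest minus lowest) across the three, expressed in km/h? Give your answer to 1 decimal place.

site P: 14.06 ft/s = 15.428 km/h.
site R: 17.1 kt = 31.669 km/h.
Spread: 31.669 − 15.428 = 16.2 km/h.

16.2 km/h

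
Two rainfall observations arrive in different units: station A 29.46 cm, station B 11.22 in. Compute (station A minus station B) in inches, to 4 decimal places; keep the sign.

0.3784 in

station A: 29.46 cm = 11.598425 in.
Difference: 11.598425 − 11.220000 = 0.3784 in.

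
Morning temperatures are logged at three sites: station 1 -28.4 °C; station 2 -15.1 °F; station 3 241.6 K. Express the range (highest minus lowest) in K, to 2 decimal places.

station 2: -15.1 °F = -26.167 °C.
station 3: 241.6 K = -31.550 °C.
Spread: (-26.167) − (-31.550) = 5.383 °C.

5.38 K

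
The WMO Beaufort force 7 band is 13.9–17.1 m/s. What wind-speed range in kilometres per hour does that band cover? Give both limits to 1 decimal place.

50.0 to 61.6 km/h

13.9–17.1 m/s × 3.6 = 50.0–61.6 km/h.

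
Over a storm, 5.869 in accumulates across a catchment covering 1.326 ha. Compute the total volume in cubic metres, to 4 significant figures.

Depth: 5.869 in × 25.4 = 149.0726 mm.
Area: 1.326 ha = 13260 m².
1 mm over 1 m² is 1 L, so volume = 149.0726 × 13260 = 1976702.7 L = 1977 m³.

1977 cubic metres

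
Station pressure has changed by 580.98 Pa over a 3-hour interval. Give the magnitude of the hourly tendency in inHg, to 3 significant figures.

0.0572 inHg per hour

580.98 Pa / 3 h × 0.0002953 inHg/Pa = 0.0572 inHg/h.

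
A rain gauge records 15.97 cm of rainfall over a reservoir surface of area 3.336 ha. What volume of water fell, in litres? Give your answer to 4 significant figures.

5328000 litres

Depth: 15.97 cm × 10 = 159.7 mm.
Area: 3.336 ha = 33360 m².
1 mm over 1 m² is 1 L, so volume = 159.7 × 33360 = 5327592 L ≈ 5328000 L.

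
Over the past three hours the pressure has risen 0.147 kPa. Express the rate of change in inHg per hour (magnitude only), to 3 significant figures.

0.0145 inHg per hour

0.147 kPa / 3 h × 0.2953 inHg/kPa = 0.0145 inHg/h.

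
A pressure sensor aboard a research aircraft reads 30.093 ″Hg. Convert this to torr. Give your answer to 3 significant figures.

764 mmHg

1 inHg = 25.4 mmHg, so 30.093 × 25.4 = 764 mmHg.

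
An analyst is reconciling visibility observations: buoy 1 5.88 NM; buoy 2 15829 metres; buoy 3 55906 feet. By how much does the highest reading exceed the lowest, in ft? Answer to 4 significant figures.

20180 ft

buoy 1: 5.88 nmi = 35727.56 ft.
buoy 2: 15829 m = 51932.41 ft.
Spread: 55906.00 − 35727.56 = 20180 ft.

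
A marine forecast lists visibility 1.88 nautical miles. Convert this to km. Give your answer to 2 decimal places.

3.48 km

1 nmi = 1.852 km, so 1.88 × 1.852 = 3.48 km.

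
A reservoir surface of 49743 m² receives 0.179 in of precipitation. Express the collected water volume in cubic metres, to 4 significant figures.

226.2 cubic metres

Depth: 0.179 in × 25.4 = 4.5466 mm.
1 mm over 1 m² is 1 L, so volume = 4.5466 × 49743 = 226161.52 L = 226.2 m³.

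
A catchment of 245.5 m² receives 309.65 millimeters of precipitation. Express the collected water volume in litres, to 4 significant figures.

76020 litres

1 mm over 1 m² is 1 L, so volume = 309.65 × 245.5 = 76019.075 L ≈ 76020 L.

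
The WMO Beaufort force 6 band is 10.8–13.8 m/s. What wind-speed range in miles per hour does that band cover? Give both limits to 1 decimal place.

10.8–13.8 m/s × 2.237 = 24.2–30.9 mph.

24.2 to 30.9 mph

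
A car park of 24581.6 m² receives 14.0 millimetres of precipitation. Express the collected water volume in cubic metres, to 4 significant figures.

344.1 cubic metres

1 mm over 1 m² is 1 L, so volume = 14 × 24581.6 = 344142.4 L = 344.1 m³.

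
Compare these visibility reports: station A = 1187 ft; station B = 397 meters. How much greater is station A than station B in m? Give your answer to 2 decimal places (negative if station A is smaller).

station A: 1187 ft = 361.7976 m.
Difference: 361.7976 − 397.0000 = -35.20 m.

-35.20 m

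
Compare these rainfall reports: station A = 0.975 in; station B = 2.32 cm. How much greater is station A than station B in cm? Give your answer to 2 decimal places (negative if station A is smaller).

0.16 cm

station A: 0.975 in = 2.4765 cm.
Difference: 2.4765 − 2.3200 = 0.16 cm.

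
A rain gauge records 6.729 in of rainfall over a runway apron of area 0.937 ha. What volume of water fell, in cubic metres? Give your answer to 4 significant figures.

1601 cubic metres

Depth: 6.729 in × 25.4 = 170.9166 mm.
Area: 0.937 ha = 9370 m².
1 mm over 1 m² is 1 L, so volume = 170.9166 × 9370 = 1601488.5 L = 1601 m³.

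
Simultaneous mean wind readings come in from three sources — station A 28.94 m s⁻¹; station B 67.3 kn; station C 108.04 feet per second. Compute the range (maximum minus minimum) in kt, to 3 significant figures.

11.0 kt

station A: 28.94 m/s = 56.255 kt.
station C: 108.04 ft/s = 64.012 kt.
Spread: 67.300 − 56.255 = 11.0 kt.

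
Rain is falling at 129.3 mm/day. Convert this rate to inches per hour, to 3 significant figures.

0.212 in/hour

129.3 mm/day × 0.0393701 in/mm × 0.0416667 day/hour = 0.212 in/hour.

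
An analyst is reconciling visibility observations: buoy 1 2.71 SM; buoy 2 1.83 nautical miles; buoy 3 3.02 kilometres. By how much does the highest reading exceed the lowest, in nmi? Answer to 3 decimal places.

0.724 nmi

buoy 1: 2.71 SM = 2.35493 nmi.
buoy 3: 3.02 km = 1.63067 nmi.
Spread: 2.35493 − 1.63067 = 0.724 nmi.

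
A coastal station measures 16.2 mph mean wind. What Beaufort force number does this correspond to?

Beaufort force 4

16.2 mph = 7.2 m/s, which is Beaufort 4 (moderate breeze, 5.5–7.9 m/s).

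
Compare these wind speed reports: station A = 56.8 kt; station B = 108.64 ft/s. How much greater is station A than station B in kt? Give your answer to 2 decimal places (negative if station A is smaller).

-7.57 kt

station B: 108.64 ft/s = 64.3674 kt.
Difference: 56.8000 − 64.3674 = -7.57 kt.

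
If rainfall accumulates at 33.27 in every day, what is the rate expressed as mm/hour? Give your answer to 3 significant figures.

35.2 mm/hour

33.27 in/day × 25.4 mm/in × 0.0416667 day/hour = 35.2 mm/hour.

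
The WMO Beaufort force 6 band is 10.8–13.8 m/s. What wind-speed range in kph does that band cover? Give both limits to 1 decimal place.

10.8–13.8 m/s × 3.6 = 38.9–49.7 km/h.

38.9 to 49.7 km/h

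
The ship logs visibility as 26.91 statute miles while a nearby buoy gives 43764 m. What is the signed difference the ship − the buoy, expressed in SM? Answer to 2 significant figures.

the buoy: 43764 m = 27.1937 SM.
Difference: 26.9100 − 27.1937 = -0.28 SM.

-0.28 SM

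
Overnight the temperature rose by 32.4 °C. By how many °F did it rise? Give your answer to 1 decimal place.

Converting a difference, only the 9/5 scale factor applies: Δ°F = 32.4 × 1.8 = 58.3 °F.

58.3 °F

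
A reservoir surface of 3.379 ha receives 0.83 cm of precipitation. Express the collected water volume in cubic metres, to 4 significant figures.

280.5 cubic metres

Depth: 0.83 cm × 10 = 8.3 mm.
Area: 3.379 ha = 33790 m².
1 mm over 1 m² is 1 L, so volume = 8.3 × 33790 = 280457 L = 280.5 m³.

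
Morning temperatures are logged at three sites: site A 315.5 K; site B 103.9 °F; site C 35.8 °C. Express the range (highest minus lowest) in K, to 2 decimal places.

6.55 K

site A: 315.5 K = 42.350 °C.
site B: 103.9 °F = 39.944 °C.
Spread: 42.350 − 35.800 = 6.550 °C.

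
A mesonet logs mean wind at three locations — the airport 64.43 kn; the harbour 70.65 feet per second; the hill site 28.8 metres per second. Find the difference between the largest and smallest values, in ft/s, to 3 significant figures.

38.1 ft/s

the airport: 64.43 kt = 108.746 ft/s.
the hill site: 28.8 m/s = 94.488 ft/s.
Spread: 108.746 − 70.650 = 38.1 ft/s.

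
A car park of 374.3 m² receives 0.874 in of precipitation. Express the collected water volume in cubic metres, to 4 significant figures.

8.309 cubic metres

Depth: 0.874 in × 25.4 = 22.1996 mm.
1 mm over 1 m² is 1 L, so volume = 22.1996 × 374.3 = 8309.3103 L = 8.309 m³.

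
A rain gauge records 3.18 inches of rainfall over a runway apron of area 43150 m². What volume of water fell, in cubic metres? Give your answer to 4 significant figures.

3485 cubic metres

Depth: 3.18 in × 25.4 = 80.772 mm.
1 mm over 1 m² is 1 L, so volume = 80.772 × 43150 = 3485311.8 L = 3485 m³.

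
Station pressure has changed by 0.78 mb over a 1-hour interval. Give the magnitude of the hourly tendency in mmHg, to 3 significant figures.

0.585 mmHg per hour

0.78 mb / 1 h × 0.750062 mmHg/mb = 0.585 mmHg/h.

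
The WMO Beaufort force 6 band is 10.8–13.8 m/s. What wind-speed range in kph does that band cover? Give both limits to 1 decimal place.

38.9 to 49.7 km/h

10.8–13.8 m/s × 3.6 = 38.9–49.7 km/h.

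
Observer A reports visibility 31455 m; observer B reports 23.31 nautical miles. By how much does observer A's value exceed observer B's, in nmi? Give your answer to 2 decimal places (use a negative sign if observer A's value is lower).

observer A: 31455 m = 16.9843 nmi.
Difference: 16.9843 − 23.3100 = -6.33 nmi.

-6.33 nmi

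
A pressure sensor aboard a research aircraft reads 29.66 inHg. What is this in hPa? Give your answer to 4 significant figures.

1004 hPa

1 inHg = 33.8639 hPa, so 29.66 × 33.8639 = 1004 hPa.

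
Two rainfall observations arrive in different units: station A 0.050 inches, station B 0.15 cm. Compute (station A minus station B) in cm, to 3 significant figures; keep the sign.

station A: 0.050 in = 0.127000 cm.
Difference: 0.127000 − 0.150000 = -0.0230 cm.

-0.0230 cm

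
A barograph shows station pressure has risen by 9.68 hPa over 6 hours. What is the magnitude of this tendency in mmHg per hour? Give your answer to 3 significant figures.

9.68 hPa / 6 h × 0.750062 mmHg/hPa = 1.21 mmHg/h.

1.21 mmHg per hour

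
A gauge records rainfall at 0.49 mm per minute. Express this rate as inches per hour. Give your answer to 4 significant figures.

1.157 in/hour

0.49 mm/minute × 0.0393701 in/mm × 60 minute/hour = 1.157 in/hour.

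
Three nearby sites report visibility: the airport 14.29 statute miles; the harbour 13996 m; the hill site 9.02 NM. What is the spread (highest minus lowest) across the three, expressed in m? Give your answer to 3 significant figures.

9000 m

the airport: 14.29 SM = 22997.53 m.
the hill site: 9.02 nmi = 16705.04 m.
Spread: 22997.53 − 13996.00 = 9000 m.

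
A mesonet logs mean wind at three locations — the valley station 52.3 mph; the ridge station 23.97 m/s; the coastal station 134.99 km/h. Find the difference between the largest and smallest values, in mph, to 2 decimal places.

the ridge station: 23.97 m/s = 53.6194 mph.
the coastal station: 134.99 km/h = 83.8789 mph.
Spread: 83.8789 − 52.3000 = 31.58 mph.

31.58 mph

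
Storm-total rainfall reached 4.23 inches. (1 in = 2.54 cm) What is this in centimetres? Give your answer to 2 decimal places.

10.74 cm

1 in = 2.54 cm, so 4.23 × 2.54 = 10.74 cm.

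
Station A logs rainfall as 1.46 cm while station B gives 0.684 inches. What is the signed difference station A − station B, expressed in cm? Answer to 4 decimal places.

station B: 0.684 in = 1.737360 cm.
Difference: 1.460000 − 1.737360 = -0.2774 cm.

-0.2774 cm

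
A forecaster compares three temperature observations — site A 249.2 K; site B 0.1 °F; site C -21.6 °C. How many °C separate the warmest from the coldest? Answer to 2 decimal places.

6.23 °C

site A: 249.2 K = -23.950 °C.
site B: 0.1 °F = -17.722 °C.
Spread: (-17.722) − (-23.950) = 6.228 °C.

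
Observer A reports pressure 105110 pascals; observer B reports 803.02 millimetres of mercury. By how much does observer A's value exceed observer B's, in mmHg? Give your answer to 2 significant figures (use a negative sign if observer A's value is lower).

observer A: 105110 Pa = 788.39 mmHg.
Difference: 788.39 − 803.02 = -15 mmHg.

-15 mmHg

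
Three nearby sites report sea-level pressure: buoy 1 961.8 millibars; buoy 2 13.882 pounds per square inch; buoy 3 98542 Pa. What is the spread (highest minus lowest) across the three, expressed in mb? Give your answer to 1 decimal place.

buoy 2: 13.882 psi = 957.130 mb.
buoy 3: 98542 Pa = 985.420 mb.
Spread: 985.420 − 957.130 = 28.3 mb.

28.3 mb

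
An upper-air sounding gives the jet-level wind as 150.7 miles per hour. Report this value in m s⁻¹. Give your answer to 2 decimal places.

67.37 m/s

1 mph = 0.44704 m/s, so 150.7 × 0.44704 = 67.37 m/s.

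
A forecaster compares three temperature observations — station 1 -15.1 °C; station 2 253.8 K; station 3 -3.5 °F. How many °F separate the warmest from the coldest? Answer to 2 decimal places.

station 2: 253.8 K = -19.350 °C.
station 3: -3.5 °F = -19.722 °C.
Spread: (-15.100) − (-19.722) = 4.622 °C = 8.32 °F.

8.32 °F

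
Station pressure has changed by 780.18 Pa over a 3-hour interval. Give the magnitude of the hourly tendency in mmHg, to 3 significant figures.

1.95 mmHg per hour

780.18 Pa / 3 h × 0.00750062 mmHg/Pa = 1.95 mmHg/h.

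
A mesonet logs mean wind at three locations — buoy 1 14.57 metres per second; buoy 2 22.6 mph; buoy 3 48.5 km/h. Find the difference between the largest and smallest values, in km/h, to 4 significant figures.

16.08 km/h

buoy 1: 14.57 m/s = 52.4520 km/h.
buoy 2: 22.6 mph = 36.3712 km/h.
Spread: 52.4520 − 36.3712 = 16.08 km/h.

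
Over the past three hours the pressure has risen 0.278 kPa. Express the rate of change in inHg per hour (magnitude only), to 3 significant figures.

0.0274 inHg per hour

0.278 kPa / 3 h × 0.2953 inHg/kPa = 0.0274 inHg/h.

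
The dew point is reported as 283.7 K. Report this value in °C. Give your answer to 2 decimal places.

°C = 283.7 − 273.15 = 10.55 °C.

10.55 °C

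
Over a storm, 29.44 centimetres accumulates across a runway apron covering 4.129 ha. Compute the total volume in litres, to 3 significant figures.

Depth: 29.44 cm × 10 = 294.4 mm.
Area: 4.129 ha = 41290 m².
1 mm over 1 m² is 1 L, so volume = 294.4 × 41290 = 12155776 L ≈ 12200000 L.

12200000 litres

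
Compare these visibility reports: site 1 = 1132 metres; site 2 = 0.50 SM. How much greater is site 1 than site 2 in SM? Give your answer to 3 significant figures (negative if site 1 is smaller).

site 1: 1132 m = 0.70339 SM.
Difference: 0.70339 − 0.50000 = 0.203 SM.

0.203 SM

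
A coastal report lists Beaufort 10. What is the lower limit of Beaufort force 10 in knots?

Beaufort 10 (storm) spans 48–55 knots.

48 kt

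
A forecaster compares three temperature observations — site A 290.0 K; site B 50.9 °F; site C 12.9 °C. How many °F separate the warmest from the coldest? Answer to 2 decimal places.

11.43 °F

site A: 290.0 K = 16.850 °C.
site B: 50.9 °F = 10.500 °C.
Spread: 16.850 − 10.500 = 6.350 °C = 11.43 °F.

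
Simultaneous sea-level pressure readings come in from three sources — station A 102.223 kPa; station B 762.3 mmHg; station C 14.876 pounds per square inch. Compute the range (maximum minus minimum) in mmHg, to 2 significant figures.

7.0 mmHg

station A: 102.223 kPa = 766.735 mmHg.
station C: 14.876 psi = 769.311 mmHg.
Spread: 769.311 − 762.300 = 7.0 mmHg.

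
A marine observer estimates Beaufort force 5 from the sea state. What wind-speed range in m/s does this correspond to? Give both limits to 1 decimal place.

Beaufort 5 (fresh breeze) spans 8.0–10.7 m/s.

8.0 to 10.7 m/s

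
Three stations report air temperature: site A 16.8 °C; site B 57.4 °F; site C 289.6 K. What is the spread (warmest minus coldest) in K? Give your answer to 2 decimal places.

2.69 K

site B: 57.4 °F = 14.111 °C.
site C: 289.6 K = 16.450 °C.
Spread: 16.800 − 14.111 = 2.689 °C.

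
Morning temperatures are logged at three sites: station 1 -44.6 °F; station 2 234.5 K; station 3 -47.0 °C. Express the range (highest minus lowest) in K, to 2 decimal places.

8.35 K

station 1: -44.6 °F = -42.556 °C.
station 2: 234.5 K = -38.650 °C.
Spread: (-38.650) − (-47.000) = 8.350 °C.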